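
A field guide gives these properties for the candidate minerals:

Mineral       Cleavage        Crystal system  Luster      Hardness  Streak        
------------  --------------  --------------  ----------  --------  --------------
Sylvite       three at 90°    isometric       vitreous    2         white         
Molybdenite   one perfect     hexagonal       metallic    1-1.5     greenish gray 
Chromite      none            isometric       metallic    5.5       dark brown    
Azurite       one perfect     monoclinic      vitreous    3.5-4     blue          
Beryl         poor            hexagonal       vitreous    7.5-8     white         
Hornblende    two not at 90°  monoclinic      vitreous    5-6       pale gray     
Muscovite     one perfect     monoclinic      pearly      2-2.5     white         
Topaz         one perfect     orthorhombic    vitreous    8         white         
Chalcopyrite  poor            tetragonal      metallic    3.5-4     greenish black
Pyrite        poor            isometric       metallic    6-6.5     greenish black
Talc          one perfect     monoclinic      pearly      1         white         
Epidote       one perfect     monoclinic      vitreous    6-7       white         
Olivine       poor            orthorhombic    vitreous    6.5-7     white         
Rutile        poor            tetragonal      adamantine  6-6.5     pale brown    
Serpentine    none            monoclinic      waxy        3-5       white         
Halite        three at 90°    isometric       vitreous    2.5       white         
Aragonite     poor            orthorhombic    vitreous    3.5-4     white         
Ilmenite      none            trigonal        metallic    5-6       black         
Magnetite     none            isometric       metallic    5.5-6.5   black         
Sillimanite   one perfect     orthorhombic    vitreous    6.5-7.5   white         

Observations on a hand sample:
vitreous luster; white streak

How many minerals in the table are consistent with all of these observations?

Vitreous luster — Sylvite, Azurite, Beryl, Hornblende, Topaz, Epidote, Olivine, Halite, Aragonite, Sillimanite remain.
White streak eliminates Azurite, Hornblende.
The minerals that satisfy all observations are Aragonite, Beryl, Epidote, Halite, Olivine, Sillimanite, Sylvite, Topaz.
That is 8 minerals.

8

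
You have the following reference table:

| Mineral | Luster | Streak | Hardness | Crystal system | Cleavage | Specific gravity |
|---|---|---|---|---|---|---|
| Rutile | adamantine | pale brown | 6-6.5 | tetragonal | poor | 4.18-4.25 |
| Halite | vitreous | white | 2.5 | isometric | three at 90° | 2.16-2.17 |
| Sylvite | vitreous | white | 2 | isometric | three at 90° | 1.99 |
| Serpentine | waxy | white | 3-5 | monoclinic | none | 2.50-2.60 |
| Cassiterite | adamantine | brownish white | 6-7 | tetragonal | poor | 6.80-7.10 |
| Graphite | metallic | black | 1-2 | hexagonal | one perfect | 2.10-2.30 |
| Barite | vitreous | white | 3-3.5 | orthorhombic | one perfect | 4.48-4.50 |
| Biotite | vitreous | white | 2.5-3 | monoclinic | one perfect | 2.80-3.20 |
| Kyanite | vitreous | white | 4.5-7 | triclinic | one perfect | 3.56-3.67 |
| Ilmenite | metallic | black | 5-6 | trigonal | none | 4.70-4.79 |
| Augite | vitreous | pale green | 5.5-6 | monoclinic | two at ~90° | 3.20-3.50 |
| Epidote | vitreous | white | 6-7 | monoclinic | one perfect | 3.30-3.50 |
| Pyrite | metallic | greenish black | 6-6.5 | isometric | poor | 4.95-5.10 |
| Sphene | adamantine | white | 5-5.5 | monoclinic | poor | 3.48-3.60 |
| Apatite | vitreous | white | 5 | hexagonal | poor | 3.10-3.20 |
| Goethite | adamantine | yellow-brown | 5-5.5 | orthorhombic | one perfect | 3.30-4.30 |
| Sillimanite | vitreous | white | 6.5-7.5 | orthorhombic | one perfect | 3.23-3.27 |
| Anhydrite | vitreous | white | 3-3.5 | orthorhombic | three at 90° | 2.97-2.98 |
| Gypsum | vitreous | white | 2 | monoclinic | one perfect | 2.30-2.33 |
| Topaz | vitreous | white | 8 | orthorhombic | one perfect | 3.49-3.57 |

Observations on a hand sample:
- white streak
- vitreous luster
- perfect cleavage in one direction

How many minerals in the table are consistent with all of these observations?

7

White streak: only Halite, Sylvite, Serpentine, Barite, Biotite, Kyanite, Epidote, Sphene, Apatite, Sillimanite, Anhydrite, Gypsum, Topaz remain.
Vitreous luster eliminates Serpentine, Sphene.
Perfect cleavage in one direction eliminates Halite, Sylvite, Apatite, Anhydrite.
The minerals that satisfy all observations are Barite, Biotite, Epidote, Gypsum, Kyanite, Sillimanite, Topaz.
That is 7 minerals.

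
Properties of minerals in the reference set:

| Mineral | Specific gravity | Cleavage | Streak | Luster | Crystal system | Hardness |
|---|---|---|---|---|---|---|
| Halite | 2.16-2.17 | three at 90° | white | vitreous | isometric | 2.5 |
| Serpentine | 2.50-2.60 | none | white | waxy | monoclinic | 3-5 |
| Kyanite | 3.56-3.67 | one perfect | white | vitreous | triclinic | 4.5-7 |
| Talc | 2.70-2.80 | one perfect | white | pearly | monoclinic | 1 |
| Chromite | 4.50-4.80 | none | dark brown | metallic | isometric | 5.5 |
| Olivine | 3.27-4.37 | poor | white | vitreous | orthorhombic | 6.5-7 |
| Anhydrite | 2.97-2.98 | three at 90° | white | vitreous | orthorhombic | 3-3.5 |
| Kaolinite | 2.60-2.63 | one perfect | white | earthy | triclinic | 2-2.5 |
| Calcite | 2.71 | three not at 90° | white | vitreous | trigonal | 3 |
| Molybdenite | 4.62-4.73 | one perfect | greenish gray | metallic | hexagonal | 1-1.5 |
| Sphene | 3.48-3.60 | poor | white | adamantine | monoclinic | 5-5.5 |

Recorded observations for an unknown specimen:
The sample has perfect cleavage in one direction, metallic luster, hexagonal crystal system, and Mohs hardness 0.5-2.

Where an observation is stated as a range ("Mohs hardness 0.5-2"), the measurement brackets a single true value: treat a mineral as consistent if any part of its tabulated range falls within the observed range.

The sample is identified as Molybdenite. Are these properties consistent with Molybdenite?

Perfect cleavage in one direction — is consistent with Molybdenite (cleavage one perfect).
Metallic luster — is consistent with Molybdenite (metallic luster).
Hexagonal crystal system — is consistent with Molybdenite (hexagonal system).
Mohs hardness 0.5-2 — is consistent with Molybdenite (hardness 1-1.5).
Nothing contradicts Molybdenite.

Consistent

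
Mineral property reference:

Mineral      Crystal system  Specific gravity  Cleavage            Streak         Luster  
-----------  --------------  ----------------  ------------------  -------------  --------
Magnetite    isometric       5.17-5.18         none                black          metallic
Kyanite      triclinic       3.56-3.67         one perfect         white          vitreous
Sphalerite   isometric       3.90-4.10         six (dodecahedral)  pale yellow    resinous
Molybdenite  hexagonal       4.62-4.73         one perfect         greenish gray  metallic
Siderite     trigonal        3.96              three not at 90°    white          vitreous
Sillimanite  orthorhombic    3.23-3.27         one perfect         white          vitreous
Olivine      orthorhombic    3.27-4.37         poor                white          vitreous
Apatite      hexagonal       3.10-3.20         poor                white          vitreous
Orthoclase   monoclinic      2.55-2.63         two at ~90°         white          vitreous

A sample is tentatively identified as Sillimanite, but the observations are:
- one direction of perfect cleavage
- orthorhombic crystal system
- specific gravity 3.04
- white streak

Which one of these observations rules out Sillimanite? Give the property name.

specific gravity

One direction of perfect cleavage: Sillimanite has cleavage one perfect — consistent.
Orthorhombic crystal system: Sillimanite has orthorhombic system — consistent.
Specific gravity 3.04: Sillimanite has SG 3.23-3.27 — does not match.
White streak: Sillimanite has white streak — consistent.
Everything matches except the specific gravity.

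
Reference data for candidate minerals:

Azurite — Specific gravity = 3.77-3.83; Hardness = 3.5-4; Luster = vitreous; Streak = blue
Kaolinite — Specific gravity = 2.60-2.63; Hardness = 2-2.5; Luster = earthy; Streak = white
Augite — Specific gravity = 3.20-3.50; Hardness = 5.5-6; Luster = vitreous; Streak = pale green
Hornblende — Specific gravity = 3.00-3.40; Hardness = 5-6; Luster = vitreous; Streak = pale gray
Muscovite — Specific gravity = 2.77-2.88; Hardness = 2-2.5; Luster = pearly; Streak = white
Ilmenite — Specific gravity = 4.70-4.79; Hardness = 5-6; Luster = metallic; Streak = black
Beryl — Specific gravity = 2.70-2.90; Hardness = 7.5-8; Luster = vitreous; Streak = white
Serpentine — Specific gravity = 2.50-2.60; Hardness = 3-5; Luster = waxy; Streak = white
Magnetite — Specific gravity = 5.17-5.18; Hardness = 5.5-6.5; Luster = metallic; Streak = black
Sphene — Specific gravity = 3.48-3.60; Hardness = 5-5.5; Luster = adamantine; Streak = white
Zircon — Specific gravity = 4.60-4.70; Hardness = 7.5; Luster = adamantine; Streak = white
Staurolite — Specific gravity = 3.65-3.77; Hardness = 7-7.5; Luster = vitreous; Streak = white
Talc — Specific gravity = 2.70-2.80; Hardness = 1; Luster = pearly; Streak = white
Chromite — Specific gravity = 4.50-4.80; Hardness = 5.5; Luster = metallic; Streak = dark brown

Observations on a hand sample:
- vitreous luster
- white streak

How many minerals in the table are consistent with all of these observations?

2

Vitreous luster: Azurite, Augite, Hornblende, Beryl, Staurolite remain.
White streak: leaves Beryl, Staurolite.
Consistent with every observation: Beryl, Staurolite.
That is 2 minerals.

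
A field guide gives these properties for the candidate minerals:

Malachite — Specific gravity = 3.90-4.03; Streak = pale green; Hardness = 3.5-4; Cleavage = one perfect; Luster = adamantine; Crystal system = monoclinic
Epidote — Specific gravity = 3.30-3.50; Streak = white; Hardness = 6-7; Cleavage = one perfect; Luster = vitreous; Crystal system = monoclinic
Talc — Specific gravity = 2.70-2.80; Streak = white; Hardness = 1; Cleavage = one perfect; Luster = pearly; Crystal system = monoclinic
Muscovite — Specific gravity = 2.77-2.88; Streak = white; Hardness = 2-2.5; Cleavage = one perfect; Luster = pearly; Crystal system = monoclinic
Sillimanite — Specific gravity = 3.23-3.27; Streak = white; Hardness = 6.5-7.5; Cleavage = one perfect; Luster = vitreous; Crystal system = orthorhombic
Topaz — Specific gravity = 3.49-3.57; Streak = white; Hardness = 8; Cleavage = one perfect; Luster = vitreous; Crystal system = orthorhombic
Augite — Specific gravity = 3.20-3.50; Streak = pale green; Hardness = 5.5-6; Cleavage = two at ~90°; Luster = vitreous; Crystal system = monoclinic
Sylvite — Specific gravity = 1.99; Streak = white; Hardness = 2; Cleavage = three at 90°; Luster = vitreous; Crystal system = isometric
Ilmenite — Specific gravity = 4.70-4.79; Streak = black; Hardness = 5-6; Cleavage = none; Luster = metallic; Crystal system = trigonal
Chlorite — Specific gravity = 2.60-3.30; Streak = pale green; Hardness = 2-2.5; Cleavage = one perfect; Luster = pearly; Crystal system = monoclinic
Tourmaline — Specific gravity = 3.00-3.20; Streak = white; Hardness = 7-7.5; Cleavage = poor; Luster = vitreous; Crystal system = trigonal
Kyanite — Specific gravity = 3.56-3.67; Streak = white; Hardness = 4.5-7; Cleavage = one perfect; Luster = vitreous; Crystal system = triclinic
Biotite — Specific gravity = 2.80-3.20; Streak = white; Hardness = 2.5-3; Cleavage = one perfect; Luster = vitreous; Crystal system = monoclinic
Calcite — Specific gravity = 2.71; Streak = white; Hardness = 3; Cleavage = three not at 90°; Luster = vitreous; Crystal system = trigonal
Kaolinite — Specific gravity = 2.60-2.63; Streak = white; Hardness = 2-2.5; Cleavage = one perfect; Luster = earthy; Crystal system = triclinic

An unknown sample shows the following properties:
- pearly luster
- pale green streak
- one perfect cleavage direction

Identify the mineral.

Pearly luster: narrows the field to Talc, Muscovite, Chlorite.
Pale green streak: Chlorite remains.
One perfect cleavage direction: every remaining candidate is consistent.
Only Chlorite satisfies all observations.

Chlorite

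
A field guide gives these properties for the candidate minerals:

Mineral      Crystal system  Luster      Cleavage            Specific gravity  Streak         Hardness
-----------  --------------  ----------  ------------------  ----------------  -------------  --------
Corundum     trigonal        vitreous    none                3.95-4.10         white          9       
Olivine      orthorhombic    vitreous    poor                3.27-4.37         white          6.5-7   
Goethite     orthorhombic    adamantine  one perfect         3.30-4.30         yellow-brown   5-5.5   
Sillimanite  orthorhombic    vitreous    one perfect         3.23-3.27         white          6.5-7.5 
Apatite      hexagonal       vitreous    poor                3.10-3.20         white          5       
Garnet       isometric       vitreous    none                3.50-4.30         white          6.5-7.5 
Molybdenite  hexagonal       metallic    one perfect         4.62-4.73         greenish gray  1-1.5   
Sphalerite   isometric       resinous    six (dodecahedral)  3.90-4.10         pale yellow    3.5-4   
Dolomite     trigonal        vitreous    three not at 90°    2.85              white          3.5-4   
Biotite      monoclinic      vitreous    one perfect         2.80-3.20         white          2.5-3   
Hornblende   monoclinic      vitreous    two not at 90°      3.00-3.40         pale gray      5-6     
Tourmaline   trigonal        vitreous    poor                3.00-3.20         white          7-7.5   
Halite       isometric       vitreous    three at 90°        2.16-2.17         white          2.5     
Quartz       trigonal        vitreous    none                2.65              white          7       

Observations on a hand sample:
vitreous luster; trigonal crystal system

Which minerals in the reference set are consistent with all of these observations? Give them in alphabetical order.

Vitreous luster excludes Goethite, Molybdenite, Sphalerite.
Trigonal crystal system: Corundum, Dolomite, Tourmaline, Quartz remain.
The minerals that satisfy all observations are Corundum, Dolomite, Quartz, Tourmaline.

Corundum, Dolomite, Quartz, Tourmaline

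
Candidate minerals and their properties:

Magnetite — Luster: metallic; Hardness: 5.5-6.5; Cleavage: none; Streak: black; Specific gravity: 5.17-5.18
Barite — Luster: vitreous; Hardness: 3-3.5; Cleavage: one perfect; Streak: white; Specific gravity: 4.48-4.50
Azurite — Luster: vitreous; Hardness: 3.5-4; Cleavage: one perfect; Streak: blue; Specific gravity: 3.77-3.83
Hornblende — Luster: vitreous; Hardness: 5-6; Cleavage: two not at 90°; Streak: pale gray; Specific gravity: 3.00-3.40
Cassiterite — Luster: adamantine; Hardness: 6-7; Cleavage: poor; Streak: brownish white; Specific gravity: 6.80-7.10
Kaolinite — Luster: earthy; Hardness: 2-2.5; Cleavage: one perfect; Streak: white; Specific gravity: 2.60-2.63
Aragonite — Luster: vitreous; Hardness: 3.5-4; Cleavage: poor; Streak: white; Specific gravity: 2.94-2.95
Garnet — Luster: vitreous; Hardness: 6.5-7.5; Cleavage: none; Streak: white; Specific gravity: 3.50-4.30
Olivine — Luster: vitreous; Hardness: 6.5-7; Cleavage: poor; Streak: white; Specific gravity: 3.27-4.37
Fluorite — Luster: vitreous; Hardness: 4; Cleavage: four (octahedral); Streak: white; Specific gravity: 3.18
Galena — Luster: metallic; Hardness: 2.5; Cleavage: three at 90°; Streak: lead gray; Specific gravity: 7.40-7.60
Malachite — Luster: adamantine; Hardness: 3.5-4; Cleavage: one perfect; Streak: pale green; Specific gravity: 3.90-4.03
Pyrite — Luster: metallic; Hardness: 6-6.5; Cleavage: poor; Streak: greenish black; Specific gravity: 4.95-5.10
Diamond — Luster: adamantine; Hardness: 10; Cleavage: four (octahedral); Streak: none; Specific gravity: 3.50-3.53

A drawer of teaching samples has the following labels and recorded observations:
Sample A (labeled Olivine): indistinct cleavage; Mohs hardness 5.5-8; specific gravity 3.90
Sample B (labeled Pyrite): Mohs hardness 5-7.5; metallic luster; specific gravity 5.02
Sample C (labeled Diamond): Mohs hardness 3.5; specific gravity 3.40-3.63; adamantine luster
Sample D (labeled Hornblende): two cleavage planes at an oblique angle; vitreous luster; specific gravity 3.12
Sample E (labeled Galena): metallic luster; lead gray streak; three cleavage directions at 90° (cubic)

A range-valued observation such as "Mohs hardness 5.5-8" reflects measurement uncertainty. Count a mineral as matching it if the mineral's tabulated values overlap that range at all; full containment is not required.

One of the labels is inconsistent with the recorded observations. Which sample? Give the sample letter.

C

Sample A: every observation is compatible with the reference values for Olivine.
Sample B: every observation is compatible with the reference values for Pyrite.
Sample C: Diamond has hardness 10, but the record shows Mohs hardness 3.5 — this label is wrong.
Sample D: every observation is compatible with the reference values for Hornblende.
Sample E: every observation is compatible with the reference values for Galena.
Only sample C is inconsistent with its label.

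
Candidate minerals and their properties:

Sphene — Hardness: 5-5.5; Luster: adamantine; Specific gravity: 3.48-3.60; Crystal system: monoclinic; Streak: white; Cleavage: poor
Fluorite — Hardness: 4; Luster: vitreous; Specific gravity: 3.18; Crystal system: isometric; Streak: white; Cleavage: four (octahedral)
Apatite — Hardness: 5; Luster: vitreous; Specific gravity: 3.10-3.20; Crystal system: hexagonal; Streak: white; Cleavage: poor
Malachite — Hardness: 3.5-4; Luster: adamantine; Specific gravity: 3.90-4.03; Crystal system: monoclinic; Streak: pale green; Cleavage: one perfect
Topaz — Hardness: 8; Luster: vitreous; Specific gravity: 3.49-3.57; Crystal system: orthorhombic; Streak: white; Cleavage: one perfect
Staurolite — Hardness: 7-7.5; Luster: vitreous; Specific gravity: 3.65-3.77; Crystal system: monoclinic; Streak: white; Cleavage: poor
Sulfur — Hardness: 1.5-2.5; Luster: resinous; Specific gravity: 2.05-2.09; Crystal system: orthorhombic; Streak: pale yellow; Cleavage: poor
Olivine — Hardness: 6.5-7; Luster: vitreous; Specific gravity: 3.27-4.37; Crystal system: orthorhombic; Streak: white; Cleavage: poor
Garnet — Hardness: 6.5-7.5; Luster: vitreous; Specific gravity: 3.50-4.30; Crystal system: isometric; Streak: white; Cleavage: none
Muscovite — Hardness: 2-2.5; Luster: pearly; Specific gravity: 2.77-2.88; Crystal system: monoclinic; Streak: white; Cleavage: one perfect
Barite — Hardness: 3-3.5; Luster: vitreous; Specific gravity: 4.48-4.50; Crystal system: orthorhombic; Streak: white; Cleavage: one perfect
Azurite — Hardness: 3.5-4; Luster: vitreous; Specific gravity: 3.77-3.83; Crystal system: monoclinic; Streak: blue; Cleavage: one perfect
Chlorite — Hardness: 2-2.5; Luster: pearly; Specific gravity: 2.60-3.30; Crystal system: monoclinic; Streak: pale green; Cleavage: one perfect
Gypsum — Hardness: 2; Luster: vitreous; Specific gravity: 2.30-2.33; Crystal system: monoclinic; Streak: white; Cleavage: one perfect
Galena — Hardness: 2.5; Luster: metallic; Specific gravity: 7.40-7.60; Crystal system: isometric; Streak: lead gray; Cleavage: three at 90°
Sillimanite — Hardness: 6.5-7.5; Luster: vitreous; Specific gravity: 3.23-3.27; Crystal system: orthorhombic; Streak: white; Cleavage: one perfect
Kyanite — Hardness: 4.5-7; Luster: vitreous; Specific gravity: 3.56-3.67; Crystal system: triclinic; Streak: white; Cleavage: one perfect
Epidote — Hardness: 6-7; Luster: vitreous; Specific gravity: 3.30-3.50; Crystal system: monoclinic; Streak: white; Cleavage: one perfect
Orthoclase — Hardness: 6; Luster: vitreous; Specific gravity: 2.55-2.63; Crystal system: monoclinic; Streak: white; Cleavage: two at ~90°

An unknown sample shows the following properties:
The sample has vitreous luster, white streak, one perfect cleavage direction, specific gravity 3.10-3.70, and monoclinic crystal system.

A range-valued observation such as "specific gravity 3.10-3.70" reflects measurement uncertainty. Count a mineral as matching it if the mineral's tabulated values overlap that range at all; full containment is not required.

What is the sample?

Vitreous luster eliminates Sphene, Malachite, Sulfur, Muscovite, Chlorite, Galena.
White streak eliminates Azurite.
One perfect cleavage direction eliminates Fluorite, Apatite, Staurolite, Olivine, Garnet, Orthoclase.
Specific gravity 3.10-3.70 eliminates Barite, Gypsum.
Monoclinic crystal system: only Epidote remains.
Epidote is the sole remaining match.

Epidote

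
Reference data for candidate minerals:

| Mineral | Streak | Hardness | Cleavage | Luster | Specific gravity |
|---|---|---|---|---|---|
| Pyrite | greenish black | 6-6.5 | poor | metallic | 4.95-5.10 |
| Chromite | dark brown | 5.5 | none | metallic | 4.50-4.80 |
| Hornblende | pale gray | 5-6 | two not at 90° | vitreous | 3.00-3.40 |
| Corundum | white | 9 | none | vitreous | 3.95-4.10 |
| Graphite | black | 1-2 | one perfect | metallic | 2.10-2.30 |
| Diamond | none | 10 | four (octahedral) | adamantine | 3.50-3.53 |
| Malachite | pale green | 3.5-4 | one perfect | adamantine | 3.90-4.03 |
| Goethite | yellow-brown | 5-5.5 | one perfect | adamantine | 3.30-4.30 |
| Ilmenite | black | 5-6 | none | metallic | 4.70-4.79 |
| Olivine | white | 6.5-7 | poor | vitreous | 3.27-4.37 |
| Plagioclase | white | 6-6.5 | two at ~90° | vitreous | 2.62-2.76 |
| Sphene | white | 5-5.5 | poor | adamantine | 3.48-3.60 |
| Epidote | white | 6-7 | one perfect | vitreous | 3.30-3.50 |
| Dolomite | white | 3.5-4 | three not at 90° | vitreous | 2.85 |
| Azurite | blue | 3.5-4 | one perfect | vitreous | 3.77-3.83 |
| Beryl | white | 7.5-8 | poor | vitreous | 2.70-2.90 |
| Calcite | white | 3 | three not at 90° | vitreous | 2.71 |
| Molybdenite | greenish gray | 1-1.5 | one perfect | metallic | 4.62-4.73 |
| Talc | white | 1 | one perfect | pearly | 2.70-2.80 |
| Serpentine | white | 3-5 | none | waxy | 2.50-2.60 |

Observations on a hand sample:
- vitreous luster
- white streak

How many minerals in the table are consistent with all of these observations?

Vitreous luster — only Hornblende, Corundum, Olivine, Plagioclase, Epidote, Dolomite, Azurite, Beryl, Calcite remain.
White streak is inconsistent with Hornblende, Azurite.
Remaining candidates: Beryl, Calcite, Corundum, Dolomite, Epidote, Olivine, Plagioclase.
That is 7 minerals.

7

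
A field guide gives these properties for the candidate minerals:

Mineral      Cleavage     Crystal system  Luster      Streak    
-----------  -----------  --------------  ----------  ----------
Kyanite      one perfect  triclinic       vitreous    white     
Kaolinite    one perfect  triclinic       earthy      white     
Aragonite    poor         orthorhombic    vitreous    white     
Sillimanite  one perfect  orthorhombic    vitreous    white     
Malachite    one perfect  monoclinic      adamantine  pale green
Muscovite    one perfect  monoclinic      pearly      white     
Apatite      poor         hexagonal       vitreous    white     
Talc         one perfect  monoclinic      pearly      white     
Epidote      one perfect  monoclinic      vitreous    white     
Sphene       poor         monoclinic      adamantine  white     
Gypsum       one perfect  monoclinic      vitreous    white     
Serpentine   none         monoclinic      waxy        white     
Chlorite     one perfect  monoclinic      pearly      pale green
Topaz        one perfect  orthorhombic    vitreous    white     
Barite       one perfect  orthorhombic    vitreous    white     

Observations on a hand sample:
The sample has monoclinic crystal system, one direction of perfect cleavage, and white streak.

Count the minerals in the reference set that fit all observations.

Monoclinic crystal system — narrows the field to Malachite, Muscovite, Talc, Epidote, Sphene, Gypsum, Serpentine, Chlorite.
One direction of perfect cleavage eliminates Sphene, Serpentine.
White streak excludes Malachite, Chlorite.
Consistent with every observation: Epidote, Gypsum, Muscovite, Talc.
That is 4 minerals.

4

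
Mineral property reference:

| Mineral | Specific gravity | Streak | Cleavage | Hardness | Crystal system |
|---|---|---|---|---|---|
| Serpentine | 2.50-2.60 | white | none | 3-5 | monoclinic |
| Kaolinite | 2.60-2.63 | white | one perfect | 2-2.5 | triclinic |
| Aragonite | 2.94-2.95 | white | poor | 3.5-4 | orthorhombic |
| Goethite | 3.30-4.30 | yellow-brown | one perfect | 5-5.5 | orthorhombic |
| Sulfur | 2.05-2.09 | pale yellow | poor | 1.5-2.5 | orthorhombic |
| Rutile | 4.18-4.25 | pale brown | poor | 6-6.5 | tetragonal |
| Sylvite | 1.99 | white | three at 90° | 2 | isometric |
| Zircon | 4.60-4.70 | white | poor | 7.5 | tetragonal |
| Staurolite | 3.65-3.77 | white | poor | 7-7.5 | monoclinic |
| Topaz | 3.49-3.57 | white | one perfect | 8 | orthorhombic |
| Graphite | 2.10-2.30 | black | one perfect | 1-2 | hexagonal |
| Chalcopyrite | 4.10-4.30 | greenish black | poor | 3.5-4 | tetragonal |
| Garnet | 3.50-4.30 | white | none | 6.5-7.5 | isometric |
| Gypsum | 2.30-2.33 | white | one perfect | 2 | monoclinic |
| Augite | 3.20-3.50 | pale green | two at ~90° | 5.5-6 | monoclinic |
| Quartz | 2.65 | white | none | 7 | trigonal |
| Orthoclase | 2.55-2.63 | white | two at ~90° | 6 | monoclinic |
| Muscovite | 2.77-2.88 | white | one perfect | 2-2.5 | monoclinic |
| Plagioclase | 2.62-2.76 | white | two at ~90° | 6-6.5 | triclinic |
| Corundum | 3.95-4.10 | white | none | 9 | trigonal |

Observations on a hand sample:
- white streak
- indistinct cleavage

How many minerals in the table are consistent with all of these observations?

3

White streak is inconsistent with Goethite, Sulfur, Rutile, Graphite, Chalcopyrite, Augite.
Indistinct cleavage — leaves Aragonite, Zircon, Staurolite.
Consistent with every observation: Aragonite, Staurolite, Zircon.
That is 3 minerals.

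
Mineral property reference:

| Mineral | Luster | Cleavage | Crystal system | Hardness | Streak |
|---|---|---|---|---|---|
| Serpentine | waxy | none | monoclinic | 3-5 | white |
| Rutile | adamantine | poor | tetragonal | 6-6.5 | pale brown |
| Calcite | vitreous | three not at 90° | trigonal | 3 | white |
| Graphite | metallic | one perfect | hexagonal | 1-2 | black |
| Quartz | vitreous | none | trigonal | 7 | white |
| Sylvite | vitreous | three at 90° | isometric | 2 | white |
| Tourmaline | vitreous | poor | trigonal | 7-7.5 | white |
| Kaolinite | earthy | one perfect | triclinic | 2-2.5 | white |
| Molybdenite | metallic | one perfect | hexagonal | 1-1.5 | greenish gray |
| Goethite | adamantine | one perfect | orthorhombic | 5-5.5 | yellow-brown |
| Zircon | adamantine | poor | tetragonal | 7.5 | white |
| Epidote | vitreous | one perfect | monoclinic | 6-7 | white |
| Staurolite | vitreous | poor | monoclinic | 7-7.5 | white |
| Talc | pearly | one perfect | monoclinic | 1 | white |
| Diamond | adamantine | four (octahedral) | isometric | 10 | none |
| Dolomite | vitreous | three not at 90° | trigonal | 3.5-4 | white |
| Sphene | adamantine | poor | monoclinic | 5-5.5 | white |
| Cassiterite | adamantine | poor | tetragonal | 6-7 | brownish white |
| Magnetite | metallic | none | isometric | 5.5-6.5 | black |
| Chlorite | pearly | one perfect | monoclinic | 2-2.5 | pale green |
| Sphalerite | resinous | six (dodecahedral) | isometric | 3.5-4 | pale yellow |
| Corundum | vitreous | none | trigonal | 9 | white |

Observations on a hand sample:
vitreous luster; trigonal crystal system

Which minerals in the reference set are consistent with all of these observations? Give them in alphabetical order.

Calcite, Corundum, Dolomite, Quartz, Tourmaline

Vitreous luster: narrows the field to Calcite, Quartz, Sylvite, Tourmaline, Epidote, Staurolite, Dolomite, Corundum.
Trigonal crystal system rules out Sylvite, Epidote, Staurolite.
Remaining candidates: Calcite, Corundum, Dolomite, Quartz, Tourmaline.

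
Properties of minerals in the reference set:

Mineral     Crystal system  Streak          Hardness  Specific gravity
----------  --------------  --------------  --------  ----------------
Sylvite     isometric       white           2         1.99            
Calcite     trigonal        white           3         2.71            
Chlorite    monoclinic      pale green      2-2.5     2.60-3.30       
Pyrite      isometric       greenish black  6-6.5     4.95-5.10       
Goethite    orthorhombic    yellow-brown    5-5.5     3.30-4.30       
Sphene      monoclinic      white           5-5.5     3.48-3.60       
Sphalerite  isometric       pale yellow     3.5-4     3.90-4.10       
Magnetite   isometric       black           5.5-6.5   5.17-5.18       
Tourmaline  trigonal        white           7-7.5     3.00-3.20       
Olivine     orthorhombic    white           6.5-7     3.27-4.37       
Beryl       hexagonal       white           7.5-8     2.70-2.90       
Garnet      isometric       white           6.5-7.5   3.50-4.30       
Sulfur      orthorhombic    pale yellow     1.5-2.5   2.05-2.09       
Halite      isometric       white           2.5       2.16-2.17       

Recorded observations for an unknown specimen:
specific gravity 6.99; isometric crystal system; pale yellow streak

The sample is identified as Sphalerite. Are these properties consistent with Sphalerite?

Specific gravity 6.99 — Sphalerite has SG 3.90-4.10; which does not match.
Isometric crystal system — matches Sphalerite (isometric system).
Pale yellow streak — matches Sphalerite (pale yellow streak).
Specific gravity alone is enough to reject Sphalerite.

No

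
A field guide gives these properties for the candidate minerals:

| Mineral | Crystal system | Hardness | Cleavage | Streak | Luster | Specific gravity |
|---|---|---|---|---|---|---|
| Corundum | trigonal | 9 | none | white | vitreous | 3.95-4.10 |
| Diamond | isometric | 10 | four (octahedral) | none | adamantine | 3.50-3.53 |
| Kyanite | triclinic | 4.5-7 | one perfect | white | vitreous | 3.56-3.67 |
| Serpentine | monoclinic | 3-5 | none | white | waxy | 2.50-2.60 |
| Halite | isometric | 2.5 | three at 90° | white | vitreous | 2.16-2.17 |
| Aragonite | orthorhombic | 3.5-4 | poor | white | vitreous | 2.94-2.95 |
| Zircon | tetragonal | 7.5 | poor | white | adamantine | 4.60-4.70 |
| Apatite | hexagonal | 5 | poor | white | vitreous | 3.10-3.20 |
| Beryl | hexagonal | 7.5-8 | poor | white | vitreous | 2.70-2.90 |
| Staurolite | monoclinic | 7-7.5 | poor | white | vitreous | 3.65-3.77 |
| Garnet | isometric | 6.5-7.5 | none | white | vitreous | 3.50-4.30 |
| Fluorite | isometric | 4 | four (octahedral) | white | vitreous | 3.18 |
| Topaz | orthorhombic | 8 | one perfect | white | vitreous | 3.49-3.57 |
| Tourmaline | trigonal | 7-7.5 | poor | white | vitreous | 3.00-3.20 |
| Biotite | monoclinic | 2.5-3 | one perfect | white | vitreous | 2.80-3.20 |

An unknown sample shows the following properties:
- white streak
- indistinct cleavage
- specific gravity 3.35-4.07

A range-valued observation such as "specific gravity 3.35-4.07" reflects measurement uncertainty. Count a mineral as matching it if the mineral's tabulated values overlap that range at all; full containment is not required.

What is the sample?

White streak is inconsistent with Diamond.
Indistinct cleavage: only Aragonite, Zircon, Apatite, Beryl, Staurolite, Tourmaline remain.
Specific gravity 3.35-4.07: narrows the field to Staurolite.
Staurolite is the sole remaining match.

Staurolite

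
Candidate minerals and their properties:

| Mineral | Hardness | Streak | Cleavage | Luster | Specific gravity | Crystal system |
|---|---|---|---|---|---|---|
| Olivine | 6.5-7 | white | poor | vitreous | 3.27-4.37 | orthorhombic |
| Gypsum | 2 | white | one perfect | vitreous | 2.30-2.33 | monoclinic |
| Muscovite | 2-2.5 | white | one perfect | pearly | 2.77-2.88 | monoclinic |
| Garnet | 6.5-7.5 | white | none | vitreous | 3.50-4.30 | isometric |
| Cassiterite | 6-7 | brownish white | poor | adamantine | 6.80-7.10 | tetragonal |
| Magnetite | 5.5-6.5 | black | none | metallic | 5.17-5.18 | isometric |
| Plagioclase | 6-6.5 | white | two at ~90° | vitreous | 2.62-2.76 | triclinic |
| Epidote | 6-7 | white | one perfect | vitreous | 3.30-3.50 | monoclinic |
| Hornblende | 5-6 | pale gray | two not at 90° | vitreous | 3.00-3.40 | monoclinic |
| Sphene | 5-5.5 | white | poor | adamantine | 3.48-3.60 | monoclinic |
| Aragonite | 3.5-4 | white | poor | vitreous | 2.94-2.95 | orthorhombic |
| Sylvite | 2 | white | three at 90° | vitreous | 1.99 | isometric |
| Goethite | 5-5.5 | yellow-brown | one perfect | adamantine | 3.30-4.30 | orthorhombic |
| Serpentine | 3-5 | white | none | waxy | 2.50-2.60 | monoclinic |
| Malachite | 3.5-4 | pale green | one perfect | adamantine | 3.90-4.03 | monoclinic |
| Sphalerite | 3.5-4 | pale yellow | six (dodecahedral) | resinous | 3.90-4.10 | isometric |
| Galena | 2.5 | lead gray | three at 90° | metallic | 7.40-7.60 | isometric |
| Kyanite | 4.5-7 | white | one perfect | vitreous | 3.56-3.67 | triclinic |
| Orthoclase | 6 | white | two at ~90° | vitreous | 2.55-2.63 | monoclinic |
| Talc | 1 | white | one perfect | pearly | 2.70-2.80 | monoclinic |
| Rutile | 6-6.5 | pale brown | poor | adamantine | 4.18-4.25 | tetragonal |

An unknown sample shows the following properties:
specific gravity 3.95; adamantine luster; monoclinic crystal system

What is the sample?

Specific gravity 3.95: Olivine, Garnet, Goethite, Malachite, Sphalerite remain.
Adamantine luster: leaves Goethite, Malachite.
Monoclinic crystal system eliminates Goethite.
The only mineral consistent with every observation is Malachite.

Malachite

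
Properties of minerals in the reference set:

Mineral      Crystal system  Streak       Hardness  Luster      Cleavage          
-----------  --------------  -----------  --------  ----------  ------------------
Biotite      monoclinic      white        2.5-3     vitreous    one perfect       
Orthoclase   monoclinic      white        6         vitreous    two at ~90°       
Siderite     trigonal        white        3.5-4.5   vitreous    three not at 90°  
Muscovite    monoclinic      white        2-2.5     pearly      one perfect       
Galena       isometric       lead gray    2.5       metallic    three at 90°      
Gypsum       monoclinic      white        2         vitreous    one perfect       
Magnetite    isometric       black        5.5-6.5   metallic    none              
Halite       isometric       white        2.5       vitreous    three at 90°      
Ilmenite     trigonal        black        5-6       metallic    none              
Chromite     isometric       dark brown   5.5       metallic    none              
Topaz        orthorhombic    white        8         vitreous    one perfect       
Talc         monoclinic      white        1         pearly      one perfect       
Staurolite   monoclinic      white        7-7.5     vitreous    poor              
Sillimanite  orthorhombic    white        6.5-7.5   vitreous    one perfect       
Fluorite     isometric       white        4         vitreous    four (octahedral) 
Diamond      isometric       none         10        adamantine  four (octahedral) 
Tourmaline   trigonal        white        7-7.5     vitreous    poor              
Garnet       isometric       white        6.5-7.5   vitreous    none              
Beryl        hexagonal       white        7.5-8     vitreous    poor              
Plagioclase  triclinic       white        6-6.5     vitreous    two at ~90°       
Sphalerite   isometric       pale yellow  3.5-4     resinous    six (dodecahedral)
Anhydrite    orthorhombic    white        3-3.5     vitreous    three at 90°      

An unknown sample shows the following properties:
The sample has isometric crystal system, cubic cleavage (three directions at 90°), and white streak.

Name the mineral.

Isometric crystal system: narrows the field to Galena, Magnetite, Halite, Chromite, Fluorite, Diamond, Garnet, Sphalerite.
Cubic cleavage (three directions at 90°): narrows the field to Galena, Halite.
White streak is inconsistent with Galena.
Halite is the sole remaining match.

Halite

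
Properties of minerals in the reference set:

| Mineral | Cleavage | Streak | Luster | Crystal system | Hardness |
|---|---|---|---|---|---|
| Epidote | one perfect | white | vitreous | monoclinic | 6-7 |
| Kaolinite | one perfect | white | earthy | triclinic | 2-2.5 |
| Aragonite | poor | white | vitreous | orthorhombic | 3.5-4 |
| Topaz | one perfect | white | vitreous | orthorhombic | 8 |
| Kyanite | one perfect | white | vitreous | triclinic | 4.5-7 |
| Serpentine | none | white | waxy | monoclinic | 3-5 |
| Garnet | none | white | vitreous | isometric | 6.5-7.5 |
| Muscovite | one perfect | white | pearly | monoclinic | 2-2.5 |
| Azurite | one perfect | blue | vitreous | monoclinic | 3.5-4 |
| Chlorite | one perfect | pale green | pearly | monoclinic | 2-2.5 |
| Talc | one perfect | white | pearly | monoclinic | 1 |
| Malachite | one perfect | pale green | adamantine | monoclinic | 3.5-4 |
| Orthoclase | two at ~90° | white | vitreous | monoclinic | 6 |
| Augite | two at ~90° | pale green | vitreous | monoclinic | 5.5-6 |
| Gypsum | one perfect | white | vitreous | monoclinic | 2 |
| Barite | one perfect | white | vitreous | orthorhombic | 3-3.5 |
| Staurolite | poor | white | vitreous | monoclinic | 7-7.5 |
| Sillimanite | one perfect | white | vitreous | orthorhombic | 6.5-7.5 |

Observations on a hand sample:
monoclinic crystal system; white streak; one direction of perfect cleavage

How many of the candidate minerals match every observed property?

Monoclinic crystal system: Epidote, Serpentine, Muscovite, Azurite, Chlorite, Talc, Malachite, Orthoclase, Augite, Gypsum, Staurolite remain.
White streak rules out Azurite, Chlorite, Malachite, Augite.
One direction of perfect cleavage excludes Serpentine, Orthoclase, Staurolite.
Consistent with every observation: Epidote, Gypsum, Muscovite, Talc.
That is 4 minerals.

4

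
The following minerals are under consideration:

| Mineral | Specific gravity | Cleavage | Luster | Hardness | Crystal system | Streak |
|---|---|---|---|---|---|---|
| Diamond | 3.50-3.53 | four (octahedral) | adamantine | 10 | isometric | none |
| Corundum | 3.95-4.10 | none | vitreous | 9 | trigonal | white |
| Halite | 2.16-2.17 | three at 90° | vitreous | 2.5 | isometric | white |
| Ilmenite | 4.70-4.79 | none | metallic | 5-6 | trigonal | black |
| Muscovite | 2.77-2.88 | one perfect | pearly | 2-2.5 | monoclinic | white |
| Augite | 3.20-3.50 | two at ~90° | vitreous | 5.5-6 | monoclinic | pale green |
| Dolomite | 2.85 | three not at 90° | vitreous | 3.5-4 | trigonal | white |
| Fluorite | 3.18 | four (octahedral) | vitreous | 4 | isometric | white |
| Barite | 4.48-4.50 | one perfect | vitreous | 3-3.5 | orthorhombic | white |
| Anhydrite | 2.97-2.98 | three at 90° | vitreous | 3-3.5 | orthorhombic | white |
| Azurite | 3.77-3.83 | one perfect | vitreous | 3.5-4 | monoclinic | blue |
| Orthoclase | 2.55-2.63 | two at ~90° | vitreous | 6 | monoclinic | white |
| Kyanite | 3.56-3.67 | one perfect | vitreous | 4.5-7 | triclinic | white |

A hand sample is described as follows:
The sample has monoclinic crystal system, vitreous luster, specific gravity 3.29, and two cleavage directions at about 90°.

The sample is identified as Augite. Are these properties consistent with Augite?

Monoclinic crystal system — fits Augite (monoclinic system).
Vitreous luster — fits Augite (vitreous luster).
Specific gravity 3.29 — fits Augite (SG 3.20-3.50).
Two cleavage directions at about 90° — fits Augite (cleavage two at ~90°).
Nothing contradicts Augite.

Yes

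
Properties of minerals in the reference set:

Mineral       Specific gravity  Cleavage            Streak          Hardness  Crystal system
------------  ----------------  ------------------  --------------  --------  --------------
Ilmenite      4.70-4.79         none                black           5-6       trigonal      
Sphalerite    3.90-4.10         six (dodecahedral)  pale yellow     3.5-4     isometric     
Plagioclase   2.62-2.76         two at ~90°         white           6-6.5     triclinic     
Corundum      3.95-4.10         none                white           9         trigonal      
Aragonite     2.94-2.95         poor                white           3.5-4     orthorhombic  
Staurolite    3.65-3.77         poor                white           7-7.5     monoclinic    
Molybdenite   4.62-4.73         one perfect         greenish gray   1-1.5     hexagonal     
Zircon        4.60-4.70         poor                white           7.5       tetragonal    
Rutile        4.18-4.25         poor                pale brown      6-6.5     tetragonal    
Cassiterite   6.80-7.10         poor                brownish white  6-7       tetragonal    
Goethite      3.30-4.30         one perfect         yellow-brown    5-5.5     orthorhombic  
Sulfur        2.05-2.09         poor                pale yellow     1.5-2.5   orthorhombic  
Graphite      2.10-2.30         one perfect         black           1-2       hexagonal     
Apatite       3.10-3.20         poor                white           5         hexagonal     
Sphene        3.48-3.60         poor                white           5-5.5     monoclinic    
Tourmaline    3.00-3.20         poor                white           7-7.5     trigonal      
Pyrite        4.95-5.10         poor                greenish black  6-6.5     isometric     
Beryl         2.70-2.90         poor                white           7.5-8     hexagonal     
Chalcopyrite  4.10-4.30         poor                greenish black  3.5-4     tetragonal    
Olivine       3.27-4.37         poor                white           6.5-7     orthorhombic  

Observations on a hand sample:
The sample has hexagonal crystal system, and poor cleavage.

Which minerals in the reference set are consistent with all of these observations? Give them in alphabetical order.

Apatite, Beryl

Hexagonal crystal system: leaves Molybdenite, Graphite, Apatite, Beryl.
Poor cleavage excludes Molybdenite, Graphite.
Remaining candidates: Apatite, Beryl.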